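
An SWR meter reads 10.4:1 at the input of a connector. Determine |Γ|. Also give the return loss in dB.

|Γ| ≈ 0.825; return loss ≈ 1.68 dB

|Γ| = (S − 1)/(S + 1) = (10.4 − 1)/(10.4 + 1) = 9.4/11.4
RL = −20·log₁₀|Γ| = −20·log₁₀(0.825)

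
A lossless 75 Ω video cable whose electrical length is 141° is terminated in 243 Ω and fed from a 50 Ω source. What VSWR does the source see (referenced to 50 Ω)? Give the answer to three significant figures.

VSWR ≈ 3.84

tan(βl) = -0.81
Z_in = Z_0·(Z_L + jZ_0·tanβl)/(Z_0 + jZ_L·tanβl) = 51 + j73.2 Ω
Γ_s = (Z_in − Z_s)/(Z_in + Z_s) = (1.03 + j73.2)/(101 + j73.2), |Γ_s| = 0.587
VSWR = (1 + |Γ_s|)/(1 − |Γ_s|)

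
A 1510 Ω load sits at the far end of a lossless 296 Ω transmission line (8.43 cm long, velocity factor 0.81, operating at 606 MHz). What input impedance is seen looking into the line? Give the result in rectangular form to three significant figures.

λ = v/f = 0.81·c / 606 MHz = 0.401 m
βl = 2π·l/λ = 2π × 0.21 = 75.7°
tan(βl) = tan(75.7°) = 3.92
Z_in = Z_0·(Z_L + jZ_0·tanβl)/(Z_0 + jZ_L·tanβl)
     = 296·(1510 + j1160)/(296 + j5920)

Z_in ≈ 61.6 − j72.5 Ω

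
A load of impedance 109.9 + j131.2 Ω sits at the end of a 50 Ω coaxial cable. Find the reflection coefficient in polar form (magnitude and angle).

Γ ≈ 0.697 ∠ 26.1°

Γ = (Z_L − Z_0)/(Z_L + Z_0) = (59.9 + j131.2)/(159.9 + j131.2)
|Γ| = 144/207 = 0.697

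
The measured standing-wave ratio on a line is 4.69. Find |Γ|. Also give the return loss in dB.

|Γ| ≈ 0.649; return loss ≈ 3.76 dB

|Γ| = (S − 1)/(S + 1) = (4.69 − 1)/(4.69 + 1) = 3.69/5.69
RL = −20·log₁₀|Γ| = −20·log₁₀(0.649)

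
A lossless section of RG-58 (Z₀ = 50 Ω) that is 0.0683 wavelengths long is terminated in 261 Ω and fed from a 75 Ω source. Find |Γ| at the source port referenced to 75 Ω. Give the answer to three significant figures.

βl = 2π × 0.0683 = 24.6°
tan(βl) = 0.458
Z_in = Z_0·(Z_L + jZ_0·tanβl)/(Z_0 + jZ_L·tanβl) = 47.1 − j89.6 Ω
Γ_s = (Z_in − Z_s)/(Z_in + Z_s) = (-27.9 − j89.6)/(122 − j89.6), |Γ_s| = 0.62

|Γ| ≈ 0.62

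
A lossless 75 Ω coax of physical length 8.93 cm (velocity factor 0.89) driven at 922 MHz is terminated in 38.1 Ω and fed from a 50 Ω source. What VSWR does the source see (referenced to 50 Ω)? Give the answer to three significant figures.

λ = v/f = 0.89·c / 922 MHz = 0.29 m
βl = 2π·l/λ = 2π × 0.308 = 111°
tan(βl) = -2.6
Z_in = Z_0·(Z_L + jZ_0·tanβl)/(Z_0 + jZ_L·tanβl) = 108 − j52.7 Ω
Γ_s = (Z_in − Z_s)/(Z_in + Z_s) = (57.8 − j52.7)/(158 − j52.7), |Γ_s| = 0.47
VSWR = (1 + |Γ_s|)/(1 − |Γ_s|)

VSWR ≈ 2.77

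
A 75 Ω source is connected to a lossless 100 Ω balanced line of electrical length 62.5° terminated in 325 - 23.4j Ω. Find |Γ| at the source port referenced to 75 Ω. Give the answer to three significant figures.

|Γ| ≈ 0.479

tan(βl) = 1.92
Z_in = Z_0·(Z_L + jZ_0·tanβl)/(Z_0 + jZ_L·tanβl) = 37.1 − j43.4 Ω
Γ_s = (Z_in − Z_s)/(Z_in + Z_s) = (-37.9 − j43.4)/(112 − j43.4), |Γ_s| = 0.479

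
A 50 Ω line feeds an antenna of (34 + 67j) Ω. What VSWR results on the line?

VSWR ≈ 4.57

Γ = (Z_L − Z_0)/(Z_L + Z_0) = (-16 + j67)/(84 + j67)
|Γ| = 68.9/107 = 0.641
VSWR = (1 + |Γ|)/(1 − |Γ|) = 1.64/0.359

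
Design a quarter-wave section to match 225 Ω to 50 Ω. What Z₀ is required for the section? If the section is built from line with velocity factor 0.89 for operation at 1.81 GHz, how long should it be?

Z_qwt ≈ 106 Ω; length ≈ 3.69 cm

Z_qwt = √(Z_0·R_L) = √(50 × 225) = √11250
λ = 0.89·c/f = 0.148 m, so l = λ/4 = 0.0369 m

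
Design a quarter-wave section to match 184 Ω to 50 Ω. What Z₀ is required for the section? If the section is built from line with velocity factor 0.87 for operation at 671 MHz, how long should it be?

Z_qwt ≈ 95.9 Ω; length ≈ 9.72 cm

Z_qwt = √(Z_0·R_L) = √(50 × 184) = √9200
λ = 0.87·c/f = 0.389 m, so l = λ/4 = 0.0972 m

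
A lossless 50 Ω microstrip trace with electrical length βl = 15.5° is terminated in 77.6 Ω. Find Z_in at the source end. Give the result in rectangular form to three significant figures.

Z_in ≈ 70.5 − j16.5 Ω

tan(βl) = tan(15.5°) = 0.277
Z_in = Z_0·(Z_L + jZ_0·tanβl)/(Z_0 + jZ_L·tanβl)
     = 50·(77.6 + j13.9)/(50 + j21.5)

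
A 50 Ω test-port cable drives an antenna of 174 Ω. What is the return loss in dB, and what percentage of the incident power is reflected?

RL ≈ 5.14 dB; 30.6% of incident power reflected

Γ = (174 − 50)/(174 + 50) = 0.554
RL = −20·log₁₀(0.554) = 5.14 dB
P_refl/P_inc = |Γ|² = 0.306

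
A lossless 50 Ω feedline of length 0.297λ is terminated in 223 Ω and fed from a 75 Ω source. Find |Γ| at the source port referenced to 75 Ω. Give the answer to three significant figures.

|Γ| ≈ 0.729

βl = 2π × 0.297 = 107°
tan(βl) = -3.29
Z_in = Z_0·(Z_L + jZ_0·tanβl)/(Z_0 + jZ_L·tanβl) = 12.2 + j14.4 Ω
Γ_s = (Z_in − Z_s)/(Z_in + Z_s) = (-62.8 + j14.4)/(87.2 + j14.4), |Γ_s| = 0.729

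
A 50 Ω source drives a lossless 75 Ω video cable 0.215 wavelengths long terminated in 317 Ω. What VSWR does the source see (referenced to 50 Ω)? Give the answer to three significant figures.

VSWR ≈ 3

βl = 2π × 0.215 = 77.4°
tan(βl) = 4.47
Z_in = Z_0·(Z_L + jZ_0·tanβl)/(Z_0 + jZ_L·tanβl) = 18.6 − j15.8 Ω
Γ_s = (Z_in − Z_s)/(Z_in + Z_s) = (-31.4 − j15.8)/(68.6 − j15.8), |Γ_s| = 0.5
VSWR = (1 + |Γ_s|)/(1 − |Γ_s|)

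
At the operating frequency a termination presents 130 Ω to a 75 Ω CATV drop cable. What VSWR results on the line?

VSWR ≈ 1.73

Γ = (130 − 75)/(130 + 75) = 0.268
VSWR = (1 + 0.268)/(1 − 0.268)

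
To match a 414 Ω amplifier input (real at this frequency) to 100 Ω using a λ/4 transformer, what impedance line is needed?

Z_qwt = √(Z_0·R_L) = √(100 × 414) = √41400

Z_qwt ≈ 203 Ω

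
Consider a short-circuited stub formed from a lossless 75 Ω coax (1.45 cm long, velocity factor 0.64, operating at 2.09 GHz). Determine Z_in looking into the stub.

λ = v/f = 0.64·c / 2.09 GHz = 0.0919 m
βl = 2π·l/λ = 2π × 0.158 = 56.8°
tan(βl) = 1.53
For a short-circuited stub, Z_in = jZ_0·tan(βl)

Z_in ≈ +j115 Ω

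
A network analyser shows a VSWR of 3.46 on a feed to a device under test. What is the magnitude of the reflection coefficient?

|Γ| ≈ 0.552

|Γ| = (S − 1)/(S + 1) = (3.46 − 1)/(3.46 + 1) = 2.46/4.46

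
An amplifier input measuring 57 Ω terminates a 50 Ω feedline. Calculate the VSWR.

VSWR ≈ 1.14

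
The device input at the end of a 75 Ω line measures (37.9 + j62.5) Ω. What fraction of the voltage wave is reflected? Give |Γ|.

Γ = (Z_L − Z_0)/(Z_L + Z_0) = (-37.1 + j62.5)/(112.9 + j62.5)
|Γ| = 72.7/129

|Γ| ≈ 0.563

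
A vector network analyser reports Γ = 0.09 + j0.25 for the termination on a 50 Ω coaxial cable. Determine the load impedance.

Z_L = Z_0·(1 + Γ)/(1 − Γ) = 50·(1.09 + j0.25)/(0.91 − j0.25)

Z_L ≈ 52.2 + j28.1 Ω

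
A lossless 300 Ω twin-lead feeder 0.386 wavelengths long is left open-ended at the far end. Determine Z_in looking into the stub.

βl = 2π × 0.386 = 139°
tan(βl) = -0.871
For an open-ended stub, Z_in = −jZ_0·cot(βl) = −jZ_0/tan(βl)

Z_in ≈ +j345 Ω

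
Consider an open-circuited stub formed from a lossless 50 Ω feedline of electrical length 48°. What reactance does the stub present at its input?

tan(βl) = 1.11
For an open-circuited stub, Z_in = −jZ_0·cot(βl) = −jZ_0/tan(βl)

X_in ≈ -45 Ω (capacitive)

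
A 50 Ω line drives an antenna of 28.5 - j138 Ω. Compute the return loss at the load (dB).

Γ = (-21.5 − j138)/(78.5 − j138), |Γ| = 0.88
RL = −20·log₁₀|Γ| = −20·log₁₀(0.88)

RL ≈ 1.11 dB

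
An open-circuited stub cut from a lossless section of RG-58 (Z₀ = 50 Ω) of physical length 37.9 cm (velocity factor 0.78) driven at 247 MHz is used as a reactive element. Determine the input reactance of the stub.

λ = v/f = 0.78·c / 247 MHz = 0.947 m
βl = 2π·l/λ = 2π × 0.4 = 144°
tan(βl) = -0.726
For an open-circuited stub, Z_in = −jZ_0·cot(βl) = −jZ_0/tan(βl)

X_in ≈ 68.9 Ω (inductive)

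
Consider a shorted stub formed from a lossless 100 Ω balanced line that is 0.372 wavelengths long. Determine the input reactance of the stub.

βl = 2π × 0.372 = 134°
tan(βl) = -1.04
For a shorted stub, Z_in = jZ_0·tan(βl)

X_in ≈ -104 Ω (capacitive)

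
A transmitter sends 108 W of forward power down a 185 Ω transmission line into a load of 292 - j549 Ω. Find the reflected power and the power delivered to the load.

P_reflected ≈ 63.9 W; P_delivered ≈ 44.1 W

|Γ| = |(107 − j549)/(477 − j549)| = 0.769
|Γ|² = 0.591
P_refl = |Γ|²·P_inc = 63.9 W, P_del = (1 − |Γ|²)·P_inc = 44.1 W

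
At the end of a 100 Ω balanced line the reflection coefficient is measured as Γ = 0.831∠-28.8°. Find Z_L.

Z_L ≈ 132 − j342 Ω

Z_L = Z_0·(1 + Γ)/(1 − Γ) = 100·(1.73 − j0.4)/(0.272 + j0.4)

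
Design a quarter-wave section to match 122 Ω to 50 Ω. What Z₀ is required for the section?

Z_qwt = √(Z_0·R_L) = √(50 × 122) = √6100

Z_qwt ≈ 78.1 Ω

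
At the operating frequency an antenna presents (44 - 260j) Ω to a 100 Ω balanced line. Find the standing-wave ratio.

VSWR ≈ 18

Γ = (Z_L − Z_0)/(Z_L + Z_0) = (-56 − j260)/(144 − j260)
|Γ| = 266/297 = 0.895
VSWR = (1 + |Γ|)/(1 − |Γ|) = 1.89/0.105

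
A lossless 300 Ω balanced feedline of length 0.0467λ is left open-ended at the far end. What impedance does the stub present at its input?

βl = 2π × 0.0467 = 16.8°
tan(βl) = 0.302
For an open-ended stub, Z_in = −jZ_0·cot(βl) = −jZ_0/tan(βl)

Z_in ≈ −j993 Ω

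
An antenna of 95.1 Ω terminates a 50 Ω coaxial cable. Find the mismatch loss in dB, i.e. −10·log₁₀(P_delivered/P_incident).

Γ = (95.1 − 50)/(95.1 + 50) = 0.311
|Γ|² = 0.0966, so P_del/P_inc = 1 − |Γ|² = 0.903
ML = −10·log₁₀(1 − |Γ|²)

mismatch loss ≈ 0.441 dB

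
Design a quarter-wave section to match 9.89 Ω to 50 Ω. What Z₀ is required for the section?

Z_qwt ≈ 22.2 Ω

Z_qwt = √(Z_0·R_L) = √(50 × 9.89) = √494.5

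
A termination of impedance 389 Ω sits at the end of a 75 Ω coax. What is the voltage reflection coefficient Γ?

Γ = 0.677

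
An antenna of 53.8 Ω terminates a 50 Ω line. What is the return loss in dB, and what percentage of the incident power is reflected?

RL ≈ 28.7 dB; 0.134% of incident power reflected

Γ = (53.8 − 50)/(53.8 + 50) = 0.0366
RL = −20·log₁₀(0.0366) = 28.7 dB
P_refl/P_inc = |Γ|² = 0.00134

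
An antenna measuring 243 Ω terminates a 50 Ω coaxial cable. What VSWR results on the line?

VSWR ≈ 4.86

Γ = (243 − 50)/(243 + 50) = 0.659
VSWR = (1 + 0.659)/(1 − 0.659)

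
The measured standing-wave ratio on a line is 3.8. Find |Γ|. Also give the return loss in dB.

|Γ| = (S − 1)/(S + 1) = (3.8 − 1)/(3.8 + 1) = 2.8/4.8
RL = −20·log₁₀|Γ| = −20·log₁₀(0.583)

|Γ| ≈ 0.583; return loss ≈ 4.68 dB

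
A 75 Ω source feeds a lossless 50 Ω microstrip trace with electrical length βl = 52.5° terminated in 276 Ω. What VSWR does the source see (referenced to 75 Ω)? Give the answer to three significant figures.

VSWR ≈ 6.6

tan(βl) = 1.3
Z_in = Z_0·(Z_L + jZ_0·tanβl)/(Z_0 + jZ_L·tanβl) = 14.1 − j36.4 Ω
Γ_s = (Z_in − Z_s)/(Z_in + Z_s) = (-60.9 − j36.4)/(89.1 − j36.4), |Γ_s| = 0.737
VSWR = (1 + |Γ_s|)/(1 − |Γ_s|)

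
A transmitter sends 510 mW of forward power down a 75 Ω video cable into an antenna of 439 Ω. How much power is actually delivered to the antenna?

P_delivered ≈ 254 mW

Γ = (439 − 75)/(439 + 75) = 0.708
|Γ|² = 0.502
P_refl = |Γ|²·P_inc = 256 mW, P_del = (1 − |Γ|²)·P_inc = 254 mW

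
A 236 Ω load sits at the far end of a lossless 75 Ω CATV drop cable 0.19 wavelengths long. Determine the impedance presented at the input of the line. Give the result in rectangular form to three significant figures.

βl = 2π × 0.19 = 68.4°
tan(βl) = tan(68.4°) = 2.53
Z_in = Z_0·(Z_L + jZ_0·tanβl)/(Z_0 + jZ_L·tanβl)
     = 75·(236 + j189)/(75 + j596)

Z_in ≈ 27.1 − j26.3 Ω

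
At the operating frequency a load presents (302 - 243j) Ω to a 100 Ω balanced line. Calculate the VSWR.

Γ = (Z_L − Z_0)/(Z_L + Z_0) = (202 − j243)/(402 − j243)
|Γ| = 316/470 = 0.673
VSWR = (1 + |Γ|)/(1 − |Γ|) = 1.67/0.327

VSWR ≈ 5.11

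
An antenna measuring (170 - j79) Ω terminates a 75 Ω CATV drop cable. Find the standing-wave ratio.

VSWR ≈ 2.85

Γ = (Z_L − Z_0)/(Z_L + Z_0) = (95 − j79)/(245 − j79)
|Γ| = 124/257 = 0.48
VSWR = (1 + |Γ|)/(1 − |Γ|) = 1.48/0.52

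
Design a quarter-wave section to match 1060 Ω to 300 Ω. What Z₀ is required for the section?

Z_qwt = √(Z_0·R_L) = √(300 × 1060) = √318000

Z_qwt ≈ 564 Ω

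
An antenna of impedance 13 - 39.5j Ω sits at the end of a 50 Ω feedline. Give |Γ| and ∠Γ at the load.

Γ ≈ 0.728 ∠ -101°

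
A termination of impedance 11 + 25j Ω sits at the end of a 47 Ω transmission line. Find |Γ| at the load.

Γ = (Z_L − Z_0)/(Z_L + Z_0) = (-36 + j25)/(58 + j25)
|Γ| = 43.8/63.2

|Γ| ≈ 0.694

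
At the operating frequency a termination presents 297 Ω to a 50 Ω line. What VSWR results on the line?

VSWR ≈ 5.94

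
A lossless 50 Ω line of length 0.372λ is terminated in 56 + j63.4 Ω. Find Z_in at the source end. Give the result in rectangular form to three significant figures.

Z_in ≈ 17.3 + j13.6 Ω

βl = 2π × 0.372 = 134°
tan(βl) = tan(134°) = -1.04
Z_in = Z_0·(Z_L + jZ_0·tanβl)/(Z_0 + jZ_L·tanβl)
     = 50·(56 + j11.5)/(116 − j58.2)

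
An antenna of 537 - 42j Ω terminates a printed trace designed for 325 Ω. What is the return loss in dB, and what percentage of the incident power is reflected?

Γ = (212 − j42)/(862 − j42), |Γ| = 0.25
RL = −20·log₁₀(0.25) = 12 dB
P_refl/P_inc = |Γ|² = 0.0627

RL ≈ 12 dB; 6.27% of incident power reflected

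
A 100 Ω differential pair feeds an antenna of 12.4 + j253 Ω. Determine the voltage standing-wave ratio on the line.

VSWR ≈ 59.8

Γ = (Z_L − Z_0)/(Z_L + Z_0) = (-87.6 + j253)/(112.4 + j253)
|Γ| = 268/277 = 0.967
VSWR = (1 + |Γ|)/(1 − |Γ|) = 1.97/0.0329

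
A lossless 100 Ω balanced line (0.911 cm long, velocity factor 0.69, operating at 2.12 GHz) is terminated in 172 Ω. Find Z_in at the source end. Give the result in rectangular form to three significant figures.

Z_in ≈ 108 − j56.4 Ω

λ = v/f = 0.69·c / 2.12 GHz = 0.0976 m
βl = 2π·l/λ = 2π × 0.0933 = 33.6°
tan(βl) = tan(33.6°) = 0.664
Z_in = Z_0·(Z_L + jZ_0·tanβl)/(Z_0 + jZ_L·tanβl)
     = 100·(172 + j66.4)/(100 + j114)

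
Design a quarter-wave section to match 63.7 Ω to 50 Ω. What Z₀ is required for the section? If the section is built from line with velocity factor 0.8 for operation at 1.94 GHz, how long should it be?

Z_qwt ≈ 56.4 Ω; length ≈ 3.09 cm

Z_qwt = √(Z_0·R_L) = √(50 × 63.7) = √3185
λ = 0.8·c/f = 0.124 m, so l = λ/4 = 0.0309 m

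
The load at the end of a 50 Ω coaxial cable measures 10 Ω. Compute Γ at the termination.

Γ = -0.667

Γ = (Z_L − Z_0)/(Z_L + Z_0) = (10 − 50)/(10 + 50) = -40/60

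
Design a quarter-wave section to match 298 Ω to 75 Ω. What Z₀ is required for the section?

Z_qwt = √(Z_0·R_L) = √(75 × 298) = √22350

Z_qwt ≈ 149 Ω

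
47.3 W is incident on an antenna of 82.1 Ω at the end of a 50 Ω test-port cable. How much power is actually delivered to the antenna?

P_delivered ≈ 44.5 W

Γ = (82.1 − 50)/(82.1 + 50) = 0.243
|Γ|² = 0.059
P_refl = |Γ|²·P_inc = 2.79 W, P_del = (1 − |Γ|²)·P_inc = 44.5 W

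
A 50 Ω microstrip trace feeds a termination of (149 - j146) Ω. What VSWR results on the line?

VSWR ≈ 6.01

Γ = (Z_L − Z_0)/(Z_L + Z_0) = (99 − j146)/(199 − j146)
|Γ| = 176/247 = 0.715
VSWR = (1 + |Γ|)/(1 − |Γ|) = 1.71/0.285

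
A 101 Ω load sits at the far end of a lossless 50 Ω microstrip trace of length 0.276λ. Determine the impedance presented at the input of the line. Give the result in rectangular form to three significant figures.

Z_in ≈ 25.3 + j6.18 Ω

βl = 2π × 0.276 = 99.4°
tan(βl) = tan(99.4°) = -6.07
Z_in = Z_0·(Z_L + jZ_0·tanβl)/(Z_0 + jZ_L·tanβl)
     = 50·(101 − j303)/(50 − j613)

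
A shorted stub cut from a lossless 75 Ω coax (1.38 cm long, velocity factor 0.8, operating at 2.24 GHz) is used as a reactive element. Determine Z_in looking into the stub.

Z_in ≈ +j78.7 Ω

λ = v/f = 0.8·c / 2.24 GHz = 0.107 m
βl = 2π·l/λ = 2π × 0.129 = 46.4°
tan(βl) = 1.05
For a shorted stub, Z_in = jZ_0·tan(βl)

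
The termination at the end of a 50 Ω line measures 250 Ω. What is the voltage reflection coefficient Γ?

Γ = (Z_L − Z_0)/(Z_L + Z_0) = (250 − 50)/(250 + 50) = 200/300

Γ = 0.667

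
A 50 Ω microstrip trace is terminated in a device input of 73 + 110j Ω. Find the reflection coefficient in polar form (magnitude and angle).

Γ ≈ 0.681 ∠ 36.4°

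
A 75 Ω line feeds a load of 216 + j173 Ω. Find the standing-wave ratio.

VSWR ≈ 4.87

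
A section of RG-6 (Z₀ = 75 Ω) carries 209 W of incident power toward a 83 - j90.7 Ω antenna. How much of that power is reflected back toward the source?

|Γ| = |(8 − j90.7)/(158 − j90.7)| = 0.5
|Γ|² = 0.25
P_refl = |Γ|²·P_inc = 52.2 W, P_del = (1 − |Γ|²)·P_inc = 157 W

P_reflected ≈ 52.2 W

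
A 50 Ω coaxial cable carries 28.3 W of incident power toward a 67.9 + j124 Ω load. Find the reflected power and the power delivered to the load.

|Γ| = |(17.9 + j124)/(117.9 + j124)| = 0.732
|Γ|² = 0.536
P_refl = |Γ|²·P_inc = 15.2 W, P_del = (1 − |Γ|²)·P_inc = 13.1 W

P_reflected ≈ 15.2 W; P_delivered ≈ 13.1 W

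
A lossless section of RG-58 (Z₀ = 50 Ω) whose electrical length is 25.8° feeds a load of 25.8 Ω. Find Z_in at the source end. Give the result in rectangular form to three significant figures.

Z_in ≈ 30 + j16.7 Ω

tan(βl) = tan(25.8°) = 0.483
Z_in = Z_0·(Z_L + jZ_0·tanβl)/(Z_0 + jZ_L·tanβl)
     = 50·(25.8 + j24.2)/(50 + j12.5)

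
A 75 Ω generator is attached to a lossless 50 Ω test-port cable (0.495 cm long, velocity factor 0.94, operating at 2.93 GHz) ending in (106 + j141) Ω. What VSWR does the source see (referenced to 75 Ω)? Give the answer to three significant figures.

VSWR ≈ 4.17

λ = v/f = 0.94·c / 2.93 GHz = 0.0962 m
βl = 2π·l/λ = 2π × 0.0514 = 18.5°
tan(βl) = 0.335
Z_in = Z_0·(Z_L + jZ_0·tanβl)/(Z_0 + jZ_L·tanβl) = 232 − j131 Ω
Γ_s = (Z_in − Z_s)/(Z_in + Z_s) = (157 − j131)/(307 − j131), |Γ_s| = 0.613
VSWR = (1 + |Γ_s|)/(1 − |Γ_s|)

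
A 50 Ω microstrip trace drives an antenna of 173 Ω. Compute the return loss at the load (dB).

RL ≈ 5.17 dB

Γ = (173 − 50)/(173 + 50) = 0.552
RL = −20·log₁₀|Γ| = −20·log₁₀(0.552)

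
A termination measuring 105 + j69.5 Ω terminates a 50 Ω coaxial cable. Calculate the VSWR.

VSWR ≈ 3.18

Γ = (Z_L − Z_0)/(Z_L + Z_0) = (55 + j69.5)/(155 + j69.5)
|Γ| = 88.6/170 = 0.522
VSWR = (1 + |Γ|)/(1 − |Γ|) = 1.52/0.478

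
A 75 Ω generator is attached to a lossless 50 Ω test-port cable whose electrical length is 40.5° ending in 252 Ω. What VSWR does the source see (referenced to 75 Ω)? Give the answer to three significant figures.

VSWR ≈ 5.17

tan(βl) = 0.854
Z_in = Z_0·(Z_L + jZ_0·tanβl)/(Z_0 + jZ_L·tanβl) = 22.3 − j53.4 Ω
Γ_s = (Z_in − Z_s)/(Z_in + Z_s) = (-52.7 − j53.4)/(97.3 − j53.4), |Γ_s| = 0.676
VSWR = (1 + |Γ_s|)/(1 − |Γ_s|)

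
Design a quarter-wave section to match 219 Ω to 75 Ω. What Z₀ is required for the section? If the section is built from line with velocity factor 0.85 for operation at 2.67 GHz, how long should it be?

Z_qwt ≈ 128 Ω; length ≈ 2.39 cm

Z_qwt = √(Z_0·R_L) = √(75 × 219) = √16420
λ = 0.85·c/f = 0.0955 m, so l = λ/4 = 0.0239 m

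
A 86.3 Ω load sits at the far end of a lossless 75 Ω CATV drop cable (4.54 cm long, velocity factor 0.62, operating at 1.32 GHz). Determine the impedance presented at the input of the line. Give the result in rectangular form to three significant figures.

λ = v/f = 0.62·c / 1.32 GHz = 0.141 m
βl = 2π·l/λ = 2π × 0.322 = 116°
tan(βl) = tan(116°) = -2.05
Z_in = Z_0·(Z_L + jZ_0·tanβl)/(Z_0 + jZ_L·tanβl)
     = 75·(86.3 − j154)/(75 − j177)

Z_in ≈ 68.4 + j7.59 Ω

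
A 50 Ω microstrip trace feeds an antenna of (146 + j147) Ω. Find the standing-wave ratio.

VSWR ≈ 6.06

Γ = (Z_L − Z_0)/(Z_L + Z_0) = (96 + j147)/(196 + j147)
|Γ| = 176/245 = 0.717
VSWR = (1 + |Γ|)/(1 − |Γ|) = 1.72/0.283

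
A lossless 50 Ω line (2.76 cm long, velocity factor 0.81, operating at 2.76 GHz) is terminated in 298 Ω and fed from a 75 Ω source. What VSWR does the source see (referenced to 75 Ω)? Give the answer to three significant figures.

VSWR ≈ 8.2

λ = v/f = 0.81·c / 2.76 GHz = 0.088 m
βl = 2π·l/λ = 2π × 0.313 = 113°
tan(βl) = -2.37
Z_in = Z_0·(Z_L + jZ_0·tanβl)/(Z_0 + jZ_L·tanβl) = 9.83 + j20.4 Ω
Γ_s = (Z_in − Z_s)/(Z_in + Z_s) = (-65.2 + j20.4)/(84.8 + j20.4), |Γ_s| = 0.783
VSWR = (1 + |Γ_s|)/(1 − |Γ_s|)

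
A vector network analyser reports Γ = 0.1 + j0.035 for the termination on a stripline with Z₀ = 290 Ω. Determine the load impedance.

Z_L ≈ 353 + j25 Ω

Z_L = Z_0·(1 + Γ)/(1 − Γ) = 290·(1.1 + j0.035)/(0.9 − j0.035)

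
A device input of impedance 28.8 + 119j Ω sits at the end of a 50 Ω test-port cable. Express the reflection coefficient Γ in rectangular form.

Γ = (Z_L − Z_0)/(Z_L + Z_0) = (-21.2 + j119)/(78.8 + j119)

Γ ≈ 0.613 + j0.584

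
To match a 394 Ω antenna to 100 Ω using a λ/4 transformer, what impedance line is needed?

Z_qwt ≈ 198 Ω

Z_qwt = √(Z_0·R_L) = √(100 × 394) = √39400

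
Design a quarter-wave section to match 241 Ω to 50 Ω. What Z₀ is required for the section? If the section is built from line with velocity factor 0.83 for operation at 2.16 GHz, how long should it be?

Z_qwt ≈ 110 Ω; length ≈ 2.88 cm

Z_qwt = √(Z_0·R_L) = √(50 × 241) = √12050
λ = 0.83·c/f = 0.115 m, so l = λ/4 = 0.0288 m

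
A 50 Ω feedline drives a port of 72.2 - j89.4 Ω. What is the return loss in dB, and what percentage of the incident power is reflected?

RL ≈ 4.32 dB; 37% of incident power reflected

Γ = (22.2 − j89.4)/(122.2 − j89.4), |Γ| = 0.608
RL = −20·log₁₀(0.608) = 4.32 dB
P_refl/P_inc = |Γ|² = 0.37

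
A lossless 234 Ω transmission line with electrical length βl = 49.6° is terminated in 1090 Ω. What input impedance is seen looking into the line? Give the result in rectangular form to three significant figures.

Z_in ≈ 83.8 − j184 Ω

tan(βl) = tan(49.6°) = 1.17
Z_in = Z_0·(Z_L + jZ_0·tanβl)/(Z_0 + jZ_L·tanβl)
     = 234·(1090 + j275)/(234 + j1280)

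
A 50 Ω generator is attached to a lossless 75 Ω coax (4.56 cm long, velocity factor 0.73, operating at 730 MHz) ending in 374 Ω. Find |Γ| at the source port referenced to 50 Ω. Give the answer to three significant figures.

λ = v/f = 0.73·c / 730 MHz = 0.3 m
βl = 2π·l/λ = 2π × 0.152 = 54.7°
tan(βl) = 1.41
Z_in = Z_0·(Z_L + jZ_0·tanβl)/(Z_0 + jZ_L·tanβl) = 22.1 − j49.9 Ω
Γ_s = (Z_in − Z_s)/(Z_in + Z_s) = (-27.9 − j49.9)/(72.1 − j49.9), |Γ_s| = 0.652

|Γ| ≈ 0.652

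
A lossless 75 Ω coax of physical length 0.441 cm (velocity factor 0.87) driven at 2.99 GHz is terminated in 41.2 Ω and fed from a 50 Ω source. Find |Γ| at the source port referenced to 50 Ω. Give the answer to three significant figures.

|Γ| ≈ 0.184

λ = v/f = 0.87·c / 2.99 GHz = 0.0873 m
βl = 2π·l/λ = 2π × 0.0505 = 18.2°
tan(βl) = 0.329
Z_in = Z_0·(Z_L + jZ_0·tanβl)/(Z_0 + jZ_L·tanβl) = 44.2 + j16.7 Ω
Γ_s = (Z_in − Z_s)/(Z_in + Z_s) = (-5.79 + j16.7)/(94.2 + j16.7), |Γ_s| = 0.184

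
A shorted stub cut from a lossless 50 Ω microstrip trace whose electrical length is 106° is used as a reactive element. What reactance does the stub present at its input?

tan(βl) = -3.49
For a shorted stub, Z_in = jZ_0·tan(βl)

X_in ≈ -174 Ω (capacitive)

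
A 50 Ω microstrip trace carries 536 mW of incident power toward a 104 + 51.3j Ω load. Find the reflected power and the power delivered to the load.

|Γ| = |(54 + j51.3)/(154 + j51.3)| = 0.459
|Γ|² = 0.211
P_refl = |Γ|²·P_inc = 113 mW, P_del = (1 − |Γ|²)·P_inc = 423 mW

P_reflected ≈ 113 mW; P_delivered ≈ 423 mW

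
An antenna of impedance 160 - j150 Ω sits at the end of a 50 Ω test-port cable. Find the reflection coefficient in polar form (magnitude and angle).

Γ = (Z_L − Z_0)/(Z_L + Z_0) = (110 − j150)/(210 − j150)
|Γ| = 186/258 = 0.721

Γ ≈ 0.721 ∠ -18.2°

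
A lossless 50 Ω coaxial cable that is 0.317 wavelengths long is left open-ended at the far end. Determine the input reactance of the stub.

X_in ≈ 22.4 Ω (inductive)

βl = 2π × 0.317 = 114°
tan(βl) = -2.23
For an open-ended stub, Z_in = −jZ_0·cot(βl) = −jZ_0/tan(βl)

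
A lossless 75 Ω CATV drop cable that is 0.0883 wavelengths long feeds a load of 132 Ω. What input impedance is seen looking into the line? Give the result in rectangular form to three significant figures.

Z_in ≈ 83.4 − j44.5 Ω

βl = 2π × 0.0883 = 31.8°
tan(βl) = tan(31.8°) = 0.62
Z_in = Z_0·(Z_L + jZ_0·tanβl)/(Z_0 + jZ_L·tanβl)
     = 75·(132 + j46.5)/(75 + j81.8)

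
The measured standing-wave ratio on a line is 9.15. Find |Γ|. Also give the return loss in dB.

|Γ| ≈ 0.803; return loss ≈ 1.91 dB

|Γ| = (S − 1)/(S + 1) = (9.15 − 1)/(9.15 + 1) = 8.15/10.2
RL = −20·log₁₀|Γ| = −20·log₁₀(0.803)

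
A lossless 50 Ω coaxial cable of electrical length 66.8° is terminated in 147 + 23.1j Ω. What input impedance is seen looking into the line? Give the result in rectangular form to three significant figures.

Z_in ≈ 20.1 − j21.7 Ω

tan(βl) = tan(66.8°) = 2.33
Z_in = Z_0·(Z_L + jZ_0·tanβl)/(Z_0 + jZ_L·tanβl)
     = 50·(147 + j140)/(-3.9 + j343)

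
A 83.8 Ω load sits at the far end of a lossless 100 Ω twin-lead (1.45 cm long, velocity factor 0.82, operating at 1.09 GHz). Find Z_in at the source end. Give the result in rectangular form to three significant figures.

λ = v/f = 0.82·c / 1.09 GHz = 0.226 m
βl = 2π·l/λ = 2π × 0.0642 = 23.1°
tan(βl) = tan(23.1°) = 0.427
Z_in = Z_0·(Z_L + jZ_0·tanβl)/(Z_0 + jZ_L·tanβl)
     = 100·(83.8 + j42.7)/(100 + j35.8)

Z_in ≈ 87.8 + j11.3 Ω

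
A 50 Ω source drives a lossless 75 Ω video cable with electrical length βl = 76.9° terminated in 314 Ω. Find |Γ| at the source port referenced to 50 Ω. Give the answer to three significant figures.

tan(βl) = 4.3
Z_in = Z_0·(Z_L + jZ_0·tanβl)/(Z_0 + jZ_L·tanβl) = 18.8 − j16.4 Ω
Γ_s = (Z_in − Z_s)/(Z_in + Z_s) = (-31.2 − j16.4)/(68.8 − j16.4), |Γ_s| = 0.498

|Γ| ≈ 0.498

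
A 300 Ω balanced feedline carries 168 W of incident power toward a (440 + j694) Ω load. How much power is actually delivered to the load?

|Γ| = |(140 + j694)/(740 + j694)| = 0.698
|Γ|² = 0.487
P_refl = |Γ|²·P_inc = 81.8 W, P_del = (1 − |Γ|²)·P_inc = 86.2 W

P_delivered ≈ 86.2 W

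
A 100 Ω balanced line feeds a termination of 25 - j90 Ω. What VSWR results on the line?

VSWR ≈ 7.35

Γ = (Z_L − Z_0)/(Z_L + Z_0) = (-75 − j90)/(125 − j90)
|Γ| = 117/154 = 0.761
VSWR = (1 + |Γ|)/(1 − |Γ|) = 1.76/0.239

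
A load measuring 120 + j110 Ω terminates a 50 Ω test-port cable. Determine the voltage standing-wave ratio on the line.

VSWR ≈ 4.62

Γ = (Z_L − Z_0)/(Z_L + Z_0) = (70 + j110)/(170 + j110)
|Γ| = 130/202 = 0.644
VSWR = (1 + |Γ|)/(1 − |Γ|) = 1.64/0.356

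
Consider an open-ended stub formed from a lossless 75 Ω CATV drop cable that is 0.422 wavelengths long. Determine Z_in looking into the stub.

βl = 2π × 0.422 = 152°
tan(βl) = -0.534
For an open-ended stub, Z_in = −jZ_0·cot(βl) = −jZ_0/tan(βl)

Z_in ≈ +j141 Ω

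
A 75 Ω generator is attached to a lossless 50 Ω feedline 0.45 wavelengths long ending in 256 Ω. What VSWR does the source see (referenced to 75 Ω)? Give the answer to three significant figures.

βl = 2π × 0.45 = 162°
tan(βl) = -0.325
Z_in = Z_0·(Z_L + jZ_0·tanβl)/(Z_0 + jZ_L·tanβl) = 75.1 + j109 Ω
Γ_s = (Z_in − Z_s)/(Z_in + Z_s) = (0.123 + j109)/(150 + j109), |Γ_s| = 0.587
VSWR = (1 + |Γ_s|)/(1 − |Γ_s|)

VSWR ≈ 3.84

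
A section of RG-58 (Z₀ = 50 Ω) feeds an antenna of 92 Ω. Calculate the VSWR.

Γ = (92 − 50)/(92 + 50) = 0.296
VSWR = (1 + 0.296)/(1 − 0.296)

VSWR ≈ 1.84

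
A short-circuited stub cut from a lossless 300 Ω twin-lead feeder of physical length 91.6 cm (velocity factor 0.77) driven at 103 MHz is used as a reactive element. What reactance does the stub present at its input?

λ = v/f = 0.77·c / 103 MHz = 2.24 m
βl = 2π·l/λ = 2π × 0.408 = 147°
tan(βl) = -0.649
For a short-circuited stub, Z_in = jZ_0·tan(βl)

X_in ≈ -195 Ω (capacitive)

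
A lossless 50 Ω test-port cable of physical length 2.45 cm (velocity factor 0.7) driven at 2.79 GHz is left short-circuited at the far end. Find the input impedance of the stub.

λ = v/f = 0.7·c / 2.79 GHz = 0.0753 m
βl = 2π·l/λ = 2π × 0.326 = 117°
tan(βl) = -1.95
For a short-circuited stub, Z_in = jZ_0·tan(βl)

Z_in ≈ −j97.4 Ω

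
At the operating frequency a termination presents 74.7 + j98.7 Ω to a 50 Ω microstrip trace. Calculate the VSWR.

Γ = (Z_L − Z_0)/(Z_L + Z_0) = (24.7 + j98.7)/(124.7 + j98.7)
|Γ| = 102/159 = 0.64
VSWR = (1 + |Γ|)/(1 − |Γ|) = 1.64/0.36

VSWR ≈ 4.55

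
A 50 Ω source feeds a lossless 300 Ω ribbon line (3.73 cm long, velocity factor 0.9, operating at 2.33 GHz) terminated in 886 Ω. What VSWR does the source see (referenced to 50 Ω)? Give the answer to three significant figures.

λ = v/f = 0.9·c / 2.33 GHz = 0.116 m
βl = 2π·l/λ = 2π × 0.322 = 116°
tan(βl) = -2.06
Z_in = Z_0·(Z_L + jZ_0·tanβl)/(Z_0 + jZ_L·tanβl) = 122 + j125 Ω
Γ_s = (Z_in − Z_s)/(Z_in + Z_s) = (72.2 + j125)/(172 + j125), |Γ_s| = 0.679
VSWR = (1 + |Γ_s|)/(1 − |Γ_s|)

VSWR ≈ 5.24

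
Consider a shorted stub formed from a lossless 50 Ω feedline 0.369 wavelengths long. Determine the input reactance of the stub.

βl = 2π × 0.369 = 133°
tan(βl) = -1.08
For a shorted stub, Z_in = jZ_0·tan(βl)

X_in ≈ -53.9 Ω (capacitive)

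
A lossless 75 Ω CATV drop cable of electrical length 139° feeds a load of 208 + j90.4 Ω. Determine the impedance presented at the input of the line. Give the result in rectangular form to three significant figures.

Z_in ≈ 36.5 + j55.3 Ω

tan(βl) = tan(139°) = -0.869
Z_in = Z_0·(Z_L + jZ_0·tanβl)/(Z_0 + jZ_L·tanβl)
     = 75·(208 + j25.2)/(154 − j181)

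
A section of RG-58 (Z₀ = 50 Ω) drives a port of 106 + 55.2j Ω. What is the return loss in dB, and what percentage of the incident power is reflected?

RL ≈ 6.46 dB; 22.6% of incident power reflected

Γ = (56 + j55.2)/(156 + j55.2), |Γ| = 0.475
RL = −20·log₁₀(0.475) = 6.46 dB
P_refl/P_inc = |Γ|² = 0.226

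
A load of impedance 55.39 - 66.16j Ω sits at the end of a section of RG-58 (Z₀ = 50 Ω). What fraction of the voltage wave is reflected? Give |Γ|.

Γ = (Z_L − Z_0)/(Z_L + Z_0) = (5.39 − j66.16)/(105.4 − j66.16)
|Γ| = 66.4/124

|Γ| ≈ 0.533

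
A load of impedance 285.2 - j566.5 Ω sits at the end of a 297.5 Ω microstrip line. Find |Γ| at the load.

Γ = (Z_L − Z_0)/(Z_L + Z_0) = (-12.3 − j566.5)/(582.7 − j566.5)
|Γ| = 567/813

|Γ| ≈ 0.697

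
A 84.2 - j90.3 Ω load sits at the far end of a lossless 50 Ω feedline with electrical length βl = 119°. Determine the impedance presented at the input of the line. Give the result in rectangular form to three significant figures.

Z_in ≈ 25 + j46.3 Ω

tan(βl) = tan(119°) = -1.8
Z_in = Z_0·(Z_L + jZ_0·tanβl)/(Z_0 + jZ_L·tanβl)
     = 50·(84.2 − j181)/(-113 − j152)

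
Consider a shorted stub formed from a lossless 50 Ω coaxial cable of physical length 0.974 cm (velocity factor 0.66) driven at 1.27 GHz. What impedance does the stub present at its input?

Z_in ≈ +j20.7 Ω

λ = v/f = 0.66·c / 1.27 GHz = 0.156 m
βl = 2π·l/λ = 2π × 0.0625 = 22.5°
tan(βl) = 0.414
For a shorted stub, Z_in = jZ_0·tan(βl)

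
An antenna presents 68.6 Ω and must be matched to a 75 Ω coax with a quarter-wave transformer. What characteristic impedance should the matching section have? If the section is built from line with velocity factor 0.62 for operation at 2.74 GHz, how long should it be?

Z_qwt = √(Z_0·R_L) = √(75 × 68.6) = √5145
λ = 0.62·c/f = 0.0679 m, so l = λ/4 = 0.017 m

Z_qwt ≈ 71.7 Ω; length ≈ 1.7 cm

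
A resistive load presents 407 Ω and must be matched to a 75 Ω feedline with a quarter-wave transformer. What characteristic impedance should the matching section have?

Z_qwt ≈ 175 Ω

Z_qwt = √(Z_0·R_L) = √(75 × 407) = √30520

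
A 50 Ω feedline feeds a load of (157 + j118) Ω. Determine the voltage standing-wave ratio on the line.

VSWR ≈ 5.03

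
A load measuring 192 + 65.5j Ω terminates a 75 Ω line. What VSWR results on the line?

Γ = (Z_L − Z_0)/(Z_L + Z_0) = (117 + j65.5)/(267 + j65.5)
|Γ| = 134/275 = 0.488
VSWR = (1 + |Γ|)/(1 − |Γ|) = 1.49/0.512

VSWR ≈ 2.9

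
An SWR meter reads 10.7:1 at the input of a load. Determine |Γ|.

|Γ| = (S − 1)/(S + 1) = (10.7 − 1)/(10.7 + 1) = 9.7/11.7

|Γ| ≈ 0.829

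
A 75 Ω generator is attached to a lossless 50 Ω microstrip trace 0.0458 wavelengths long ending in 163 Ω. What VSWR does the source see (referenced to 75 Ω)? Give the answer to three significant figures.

VSWR ≈ 2.42

βl = 2π × 0.0458 = 16.5°
tan(βl) = 0.296
Z_in = Z_0·(Z_L + jZ_0·tanβl)/(Z_0 + jZ_L·tanβl) = 91.8 − j73.8 Ω
Γ_s = (Z_in − Z_s)/(Z_in + Z_s) = (16.8 − j73.8)/(167 − j73.8), |Γ_s| = 0.415
VSWR = (1 + |Γ_s|)/(1 − |Γ_s|)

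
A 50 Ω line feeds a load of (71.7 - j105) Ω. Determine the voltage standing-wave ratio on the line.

VSWR ≈ 5.01

Γ = (Z_L − Z_0)/(Z_L + Z_0) = (21.7 − j105)/(121.7 − j105)
|Γ| = 107/161 = 0.667
VSWR = (1 + |Γ|)/(1 − |Γ|) = 1.67/0.333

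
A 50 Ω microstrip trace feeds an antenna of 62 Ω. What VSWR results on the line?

VSWR ≈ 1.24

For a purely resistive load, VSWR = R_L/Z_0 or Z_0/R_L (whichever > 1) = 62/50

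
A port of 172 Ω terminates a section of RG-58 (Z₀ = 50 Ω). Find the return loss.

Γ = (172 − 50)/(172 + 50) = 0.55
RL = −20·log₁₀|Γ| = −20·log₁₀(0.55)

RL ≈ 5.2 dB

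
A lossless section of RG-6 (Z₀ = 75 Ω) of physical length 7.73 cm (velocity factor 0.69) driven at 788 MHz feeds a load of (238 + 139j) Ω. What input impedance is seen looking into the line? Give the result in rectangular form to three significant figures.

Z_in ≈ 17.6 + j9.57 Ω

λ = v/f = 0.69·c / 788 MHz = 0.263 m
βl = 2π·l/λ = 2π × 0.294 = 106°
tan(βl) = tan(106°) = -3.5
Z_in = Z_0·(Z_L + jZ_0·tanβl)/(Z_0 + jZ_L·tanβl)
     = 75·(238 − j124)/(562 − j834)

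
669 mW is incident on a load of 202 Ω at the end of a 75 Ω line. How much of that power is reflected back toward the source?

Γ = (202 − 75)/(202 + 75) = 0.458
|Γ|² = 0.21
P_refl = |Γ|²·P_inc = 141 mW, P_del = (1 − |Γ|²)·P_inc = 528 mW

P_reflected ≈ 141 mW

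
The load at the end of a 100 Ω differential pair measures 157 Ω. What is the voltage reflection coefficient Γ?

Γ = 0.222

Γ = (Z_L − Z_0)/(Z_L + Z_0) = (157 − 100)/(157 + 100) = 57/257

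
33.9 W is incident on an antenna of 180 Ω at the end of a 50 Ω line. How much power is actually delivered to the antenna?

Γ = (180 − 50)/(180 + 50) = 0.565
|Γ|² = 0.319
P_refl = |Γ|²·P_inc = 10.8 W, P_del = (1 − |Γ|²)·P_inc = 23.1 W

P_delivered ≈ 23.1 W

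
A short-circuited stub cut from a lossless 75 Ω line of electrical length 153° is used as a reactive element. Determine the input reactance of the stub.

X_in ≈ -38.2 Ω (capacitive)

tan(βl) = -0.51
For a short-circuited stub, Z_in = jZ_0·tan(βl)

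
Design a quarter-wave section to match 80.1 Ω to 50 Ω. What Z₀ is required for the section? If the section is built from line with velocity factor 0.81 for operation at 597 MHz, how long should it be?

Z_qwt ≈ 63.3 Ω; length ≈ 10.2 cm

Z_qwt = √(Z_0·R_L) = √(50 × 80.1) = √4005
λ = 0.81·c/f = 0.407 m, so l = λ/4 = 0.102 m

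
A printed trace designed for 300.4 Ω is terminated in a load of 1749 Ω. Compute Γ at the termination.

Γ = 0.707

Γ = (Z_L − Z_0)/(Z_L + Z_0) = (1749 − 300.4)/(1749 + 300.4) = 1449/2049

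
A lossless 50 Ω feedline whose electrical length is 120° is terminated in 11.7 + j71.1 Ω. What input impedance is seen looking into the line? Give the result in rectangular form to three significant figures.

tan(βl) = tan(120°) = -1.73
Z_in = Z_0·(Z_L + jZ_0·tanβl)/(Z_0 + jZ_L·tanβl)
     = 50·(11.7 − j15.5)/(173 − j20.3)

Z_in ≈ 3.85 − j4.03 Ω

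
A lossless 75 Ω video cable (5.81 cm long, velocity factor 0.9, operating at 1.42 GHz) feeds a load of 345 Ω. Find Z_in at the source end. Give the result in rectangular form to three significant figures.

λ = v/f = 0.9·c / 1.42 GHz = 0.19 m
βl = 2π·l/λ = 2π × 0.306 = 110°
tan(βl) = tan(110°) = -2.75
Z_in = Z_0·(Z_L + jZ_0·tanβl)/(Z_0 + jZ_L·tanβl)
     = 75·(345 − j206)/(75 − j948)

Z_in ≈ 18.3 + j25.8 Ω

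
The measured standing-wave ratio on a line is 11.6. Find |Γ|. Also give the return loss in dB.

|Γ| ≈ 0.841; return loss ≈ 1.5 dB

|Γ| = (S − 1)/(S + 1) = (11.6 − 1)/(11.6 + 1) = 10.6/12.6
RL = −20·log₁₀|Γ| = −20·log₁₀(0.841)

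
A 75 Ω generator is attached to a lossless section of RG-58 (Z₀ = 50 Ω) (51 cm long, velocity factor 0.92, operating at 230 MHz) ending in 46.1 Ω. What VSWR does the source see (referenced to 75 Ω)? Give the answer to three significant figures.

VSWR ≈ 1.58

λ = v/f = 0.92·c / 230 MHz = 1.2 m
βl = 2π·l/λ = 2π × 0.425 = 153°
tan(βl) = -0.51
Z_in = Z_0·(Z_L + jZ_0·tanβl)/(Z_0 + jZ_L·tanβl) = 47.6 − j3.13 Ω
Γ_s = (Z_in − Z_s)/(Z_in + Z_s) = (-27.4 − j3.13)/(123 − j3.13), |Γ_s| = 0.225
VSWR = (1 + |Γ_s|)/(1 − |Γ_s|)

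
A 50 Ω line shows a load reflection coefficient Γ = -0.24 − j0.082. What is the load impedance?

Z_L ≈ 30.3 − j5.31 Ω

Z_L = Z_0·(1 + Γ)/(1 − Γ) = 50·(0.76 − j0.082)/(1.24 + j0.082)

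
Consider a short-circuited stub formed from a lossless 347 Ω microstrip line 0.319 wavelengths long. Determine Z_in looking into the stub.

βl = 2π × 0.319 = 115°
tan(βl) = -2.16
For a short-circuited stub, Z_in = jZ_0·tan(βl)

Z_in ≈ −j750 Ω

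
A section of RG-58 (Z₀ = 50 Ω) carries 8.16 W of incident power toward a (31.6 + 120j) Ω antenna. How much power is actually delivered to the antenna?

P_delivered ≈ 2.45 W

|Γ| = |(-18.4 + j120)/(81.6 + j120)| = 0.837
|Γ|² = 0.7
P_refl = |Γ|²·P_inc = 5.71 W, P_del = (1 − |Γ|²)·P_inc = 2.45 W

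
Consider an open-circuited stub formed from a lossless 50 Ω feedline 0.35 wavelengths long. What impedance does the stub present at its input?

βl = 2π × 0.35 = 126°
tan(βl) = -1.38
For an open-circuited stub, Z_in = −jZ_0·cot(βl) = −jZ_0/tan(βl)

Z_in ≈ +j36.3 Ω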